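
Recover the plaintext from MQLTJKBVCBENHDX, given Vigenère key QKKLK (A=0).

WGBIZURLRRODXSN

Repeat the key across the ciphertext: QKKLKQKKLKQKKLK
M(12)−Q(16): -4≡22 → W
Q(16)−K(10): 6 → G
L(11)−K(10): 1 → B
T(19)−L(11): 8 → I
J(9)−K(10): -1≡25 → Z
K(10)−Q(16): -6≡20 → U
B(1)−K(10): -9≡17 → R
V(21)−K(10): 11 → L
C(2)−L(11): -9≡17 → R
B(1)−K(10): -9≡17 → R
E(4)−Q(16): -12≡14 → O
N(13)−K(10): 3 → D
H(7)−K(10): -3≡23 → X
D(3)−L(11): -8≡18 → S
X(23)−K(10): 13 → N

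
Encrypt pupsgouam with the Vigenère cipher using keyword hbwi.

wvlanpqit

Repeat the key across the message: hbwihbwih
p(15)+h(7): 22 → w
u(20)+b(1): 21 → v
p(15)+w(22): 37≡11 → l
s(18)+i(8): 26≡0 → a
g(6)+h(7): 13 → n
o(14)+b(1): 15 → p
u(20)+w(22): 42≡16 → q
a(0)+i(8): 8 → i
m(12)+h(7): 19 → t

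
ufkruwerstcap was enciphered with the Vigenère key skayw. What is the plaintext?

cvktyeuruxkqp

Repeat the key across the ciphertext: skaywskaywska
u(20)−s(18): 2 → c
f(5)−k(10): -5≡21 → v
k(10)−a(0): 10 → k
r(17)−y(24): -7≡19 → t
u(20)−w(22): -2≡24 → y
w(22)−s(18): 4 → e
e(4)−k(10): -6≡20 → u
r(17)−a(0): 17 → r
s(18)−y(24): -6≡20 → u
t(19)−w(22): -3≡23 → x
c(2)−s(18): -16≡10 → k
a(0)−k(10): -10≡16 → q
p(15)−a(0): 15 → p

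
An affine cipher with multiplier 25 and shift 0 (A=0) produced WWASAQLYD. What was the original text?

EEAIAKPCX

The inverse of 25 mod 26 is 25, since 25·25=625≡1. Apply D(y)=25·(y−0) mod 26:
W(22): 25·(22−0)=550≡4 → E
W(22): 25·(22−0)=550≡4 → E
A(0): 25·(0−0)=0 → A
S(18): 25·(18−0)=450≡8 → I
A(0): 25·(0−0)=0 → A
Q(16): 25·(16−0)=400≡10 → K
L(11): 25·(11−0)=275≡15 → P
Y(24): 25·(24−0)=600≡2 → C
D(3): 25·(3−0)=75≡23 → X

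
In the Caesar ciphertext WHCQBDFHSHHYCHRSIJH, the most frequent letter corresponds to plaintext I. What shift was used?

The most frequent ciphertext letter is H (appears 6 times).
H is position 7; I is position 8.
Shift = -1≡25.

25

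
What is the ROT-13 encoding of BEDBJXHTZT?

ORQOWKUGMG

B(1): 1+13=14 → O
E(4): 4+13=17 → R
D(3): 3+13=16 → Q
B(1): 1+13=14 → O
J(9): 9+13=22 → W
X(23): 23+13=36≡10 → K
H(7): 7+13=20 → U
T(19): 19+13=32≡6 → G
Z(25): 25+13=38≡12 → M
T(19): 19+13=32≡6 → G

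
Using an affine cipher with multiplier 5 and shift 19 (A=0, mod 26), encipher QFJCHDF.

Q(16): 5·16+19=99≡21 → V
F(5): 5·5+19=44≡18 → S
J(9): 5·9+19=64≡12 → M
C(2): 5·2+19=29≡3 → D
H(7): 5·7+19=54≡2 → C
D(3): 5·3+19=34≡8 → I
F(5): 5·5+19=44≡18 → S

VSMDCIS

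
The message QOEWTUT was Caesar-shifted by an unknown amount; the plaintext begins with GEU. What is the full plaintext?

GEUMJKJ

From the crib: Q(16)−G(6)=10, so the shift is 10.
Subtract 10 from each ciphertext letter:
Q(16): 16−10=6 → G
O(14): 14−10=4 → E
E(4): 4−10=-6≡20 → U
W(22): 22−10=12 → M
T(19): 19−10=9 → J
U(20): 20−10=10 → K
T(19): 19−10=9 → J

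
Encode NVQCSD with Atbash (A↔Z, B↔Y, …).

N(13) → M(12)
V(21) → E(4)
Q(16) → J(9)
C(2) → X(23)
S(18) → H(7)
D(3) → W(22)

MEJXHW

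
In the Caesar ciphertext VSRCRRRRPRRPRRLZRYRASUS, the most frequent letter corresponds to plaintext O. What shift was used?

3

The most frequent ciphertext letter is R (appears 11 times).
R is position 17; O is position 14.
Shift = 3.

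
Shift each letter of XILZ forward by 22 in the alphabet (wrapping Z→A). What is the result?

TEHV

X(23): 23+22=45≡19 → T
I(8): 8+22=30≡4 → E
L(11): 11+22=33≡7 → H
Z(25): 25+22=47≡21 → V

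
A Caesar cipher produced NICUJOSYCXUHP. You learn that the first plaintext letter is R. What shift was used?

From the crib: N(13)−R(17)=-4≡22, so the shift is 22.

22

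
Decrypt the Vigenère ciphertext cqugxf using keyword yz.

Repeat the key across the ciphertext: yzyzyz
c(2)−y(24): -22≡4 → e
q(16)−z(25): -9≡17 → r
u(20)−y(24): -4≡22 → w
g(6)−z(25): -19≡7 → h
x(23)−y(24): -1≡25 → z
f(5)−z(25): -20≡6 → g

erwhzg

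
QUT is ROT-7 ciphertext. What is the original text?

Q(16): 16−7=9 → J
U(20): 20−7=13 → N
T(19): 19−7=12 → M

JNM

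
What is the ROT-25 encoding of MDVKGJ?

LCUJFI

M(12): 12+25=37≡11 → L
D(3): 3+25=28≡2 → C
V(21): 21+25=46≡20 → U
K(10): 10+25=35≡9 → J
G(6): 6+25=31≡5 → F
J(9): 9+25=34≡8 → I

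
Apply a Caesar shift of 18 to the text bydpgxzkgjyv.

tqvhyprcybqn

b(1): 1+18=19 → t
y(24): 24+18=42≡16 → q
d(3): 3+18=21 → v
p(15): 15+18=33≡7 → h
g(6): 6+18=24 → y
x(23): 23+18=41≡15 → p
z(25): 25+18=43≡17 → r
k(10): 10+18=28≡2 → c
g(6): 6+18=24 → y
j(9): 9+18=27≡1 → b
y(24): 24+18=42≡16 → q
v(21): 21+18=39≡13 → n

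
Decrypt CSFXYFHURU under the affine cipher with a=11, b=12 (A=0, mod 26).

The inverse of 11 mod 26 is 19, since 11·19=209≡1. Apply D(y)=19·(y−12) mod 26:
C(2): 19·(2−12)=-190≡18 → S
S(18): 19·(18−12)=114≡10 → K
F(5): 19·(5−12)=-133≡23 → X
X(23): 19·(23−12)=209≡1 → B
Y(24): 19·(24−12)=228≡20 → U
F(5): 19·(5−12)=-133≡23 → X
H(7): 19·(7−12)=-95≡9 → J
U(20): 19·(20−12)=152≡22 → W
R(17): 19·(17−12)=95≡17 → R
U(20): 19·(20−12)=152≡22 → W

SKXBUXJWRW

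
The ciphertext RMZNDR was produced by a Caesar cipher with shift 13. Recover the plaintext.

R(17): 17−13=4 → E
M(12): 12−13=-1≡25 → Z
Z(25): 25−13=12 → M
N(13): 13−13=0 → A
D(3): 3−13=-10≡16 → Q
R(17): 17−13=4 → E

EZMAQE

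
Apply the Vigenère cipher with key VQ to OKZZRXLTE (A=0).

Repeat the key across the message: VQVQVQVQV
O(14)+V(21): 35≡9 → J
K(10)+Q(16): 26≡0 → A
Z(25)+V(21): 46≡20 → U
Z(25)+Q(16): 41≡15 → P
R(17)+V(21): 38≡12 → M
X(23)+Q(16): 39≡13 → N
L(11)+V(21): 32≡6 → G
T(19)+Q(16): 35≡9 → J
E(4)+V(21): 25 → Z

JAUPMNGJZ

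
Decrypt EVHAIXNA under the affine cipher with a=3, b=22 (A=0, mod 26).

The inverse of 3 mod 26 is 9, since 3·9=27≡1. Apply D(y)=9·(y−22) mod 26:
E(4): 9·(4−22)=-162≡20 → U
V(21): 9·(21−22)=-9≡17 → R
H(7): 9·(7−22)=-135≡21 → V
A(0): 9·(0−22)=-198≡10 → K
I(8): 9·(8−22)=-126≡4 → E
X(23): 9·(23−22)=9 → J
N(13): 9·(13−22)=-81≡23 → X
A(0): 9·(0−22)=-198≡10 → K

URVKEJXK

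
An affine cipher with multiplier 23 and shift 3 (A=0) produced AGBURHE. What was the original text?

BZSDEQR

The inverse of 23 mod 26 is 17, since 23·17=391≡1. Apply D(y)=17·(y−3) mod 26:
A(0): 17·(0−3)=-51≡1 → B
G(6): 17·(6−3)=51≡25 → Z
B(1): 17·(1−3)=-34≡18 → S
U(20): 17·(20−3)=289≡3 → D
R(17): 17·(17−3)=238≡4 → E
H(7): 17·(7−3)=68≡16 → Q
E(4): 17·(4−3)=17 → R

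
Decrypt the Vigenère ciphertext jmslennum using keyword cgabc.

Repeat the key across the ciphertext: cgabccgab
j(9)−c(2): 7 → h
m(12)−g(6): 6 → g
s(18)−a(0): 18 → s
l(11)−b(1): 10 → k
e(4)−c(2): 2 → c
n(13)−c(2): 11 → l
n(13)−g(6): 7 → h
u(20)−a(0): 20 → u
m(12)−b(1): 11 → l

hgskclhul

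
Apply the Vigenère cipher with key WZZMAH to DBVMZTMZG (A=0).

ZAUYZAIYF

Repeat the key across the message: WZZMAHWZZ
D(3)+W(22): 25 → Z
B(1)+Z(25): 26≡0 → A
V(21)+Z(25): 46≡20 → U
M(12)+M(12): 24 → Y
Z(25)+A(0): 25 → Z
T(19)+H(7): 26≡0 → A
M(12)+W(22): 34≡8 → I
Z(25)+Z(25): 50≡24 → Y
G(6)+Z(25): 31≡5 → F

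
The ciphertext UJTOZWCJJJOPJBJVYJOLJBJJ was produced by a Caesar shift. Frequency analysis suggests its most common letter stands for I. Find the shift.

The most frequent ciphertext letter is J (appears 10 times).
J is position 9; I is position 8.
Shift = 1.

1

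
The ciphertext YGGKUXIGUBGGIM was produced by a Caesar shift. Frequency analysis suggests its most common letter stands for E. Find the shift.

2

The most frequent ciphertext letter is G (appears 5 times).
G is position 6; E is position 4.
Shift = 2.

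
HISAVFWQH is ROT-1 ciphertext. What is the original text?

H(7): 7−1=6 → G
I(8): 8−1=7 → H
S(18): 18−1=17 → R
A(0): 0−1=-1≡25 → Z
V(21): 21−1=20 → U
F(5): 5−1=4 → E
W(22): 22−1=21 → V
Q(16): 16−1=15 → P
H(7): 7−1=6 → G

GHRZUEVPG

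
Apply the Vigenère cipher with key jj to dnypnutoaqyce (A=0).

Repeat the key across the message: jjjjjjjjjjjjj
d(3)+j(9): 12 → m
n(13)+j(9): 22 → w
y(24)+j(9): 33≡7 → h
p(15)+j(9): 24 → y
n(13)+j(9): 22 → w
u(20)+j(9): 29≡3 → d
t(19)+j(9): 28≡2 → c
o(14)+j(9): 23 → x
a(0)+j(9): 9 → j
q(16)+j(9): 25 → z
y(24)+j(9): 33≡7 → h
c(2)+j(9): 11 → l
e(4)+j(9): 13 → n

mwhywdcxjzhln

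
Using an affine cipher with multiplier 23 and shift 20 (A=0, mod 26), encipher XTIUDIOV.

X(23): 23·23+20=549≡3 → D
T(19): 23·19+20=457≡15 → P
I(8): 23·8+20=204≡22 → W
U(20): 23·20+20=480≡12 → M
D(3): 23·3+20=89≡11 → L
I(8): 23·8+20=204≡22 → W
O(14): 23·14+20=342≡4 → E
V(21): 23·21+20=503≡9 → J

DPWMLWEJ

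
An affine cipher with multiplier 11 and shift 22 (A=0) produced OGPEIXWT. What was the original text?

The inverse of 11 mod 26 is 19, since 11·19=209≡1. Apply D(y)=19·(y−22) mod 26:
O(14): 19·(14−22)=-152≡4 → E
G(6): 19·(6−22)=-304≡8 → I
P(15): 19·(15−22)=-133≡23 → X
E(4): 19·(4−22)=-342≡22 → W
I(8): 19·(8−22)=-266≡20 → U
X(23): 19·(23−22)=19 → T
W(22): 19·(22−22)=0 → A
T(19): 19·(19−22)=-57≡21 → V

EIXWUTAV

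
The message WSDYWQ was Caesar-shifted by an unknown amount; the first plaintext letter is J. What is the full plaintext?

From the crib: W(22)−J(9)=13, so the shift is 13.
Subtract 13 from each ciphertext letter:
W(22): 22−13=9 → J
S(18): 18−13=5 → F
D(3): 3−13=-10≡16 → Q
Y(24): 24−13=11 → L
W(22): 22−13=9 → J
Q(16): 16−13=3 → D

JFQLJD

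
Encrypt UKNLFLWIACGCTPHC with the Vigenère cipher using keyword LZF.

Repeat the key across the message: LZFLZFLZFLZFLZFL
U(20)+L(11): 31≡5 → F
K(10)+Z(25): 35≡9 → J
N(13)+F(5): 18 → S
L(11)+L(11): 22 → W
F(5)+Z(25): 30≡4 → E
L(11)+F(5): 16 → Q
W(22)+L(11): 33≡7 → H
I(8)+Z(25): 33≡7 → H
A(0)+F(5): 5 → F
C(2)+L(11): 13 → N
G(6)+Z(25): 31≡5 → F
C(2)+F(5): 7 → H
T(19)+L(11): 30≡4 → E
P(15)+Z(25): 40≡14 → O
H(7)+F(5): 12 → M
C(2)+L(11): 13 → N

FJSWEQHHFNFHEOMN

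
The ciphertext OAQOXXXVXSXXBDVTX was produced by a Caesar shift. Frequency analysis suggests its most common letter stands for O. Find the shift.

9

The most frequent ciphertext letter is X (appears 7 times).
X is position 23; O is position 14.
Shift = 9.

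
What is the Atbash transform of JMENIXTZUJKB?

QNVMRCGAFQPY

J(9) → Q(16)
M(12) → N(13)
E(4) → V(21)
N(13) → M(12)
I(8) → R(17)
X(23) → C(2)
T(19) → G(6)
Z(25) → A(0)
U(20) → F(5)
J(9) → Q(16)
K(10) → P(15)
B(1) → Y(24)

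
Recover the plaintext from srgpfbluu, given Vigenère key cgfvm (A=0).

qlbutzfpz

Repeat the key across the ciphertext: cgfvmcgfv
s(18)−c(2): 16 → q
r(17)−g(6): 11 → l
g(6)−f(5): 1 → b
p(15)−v(21): -6≡20 → u
f(5)−m(12): -7≡19 → t
b(1)−c(2): -1≡25 → z
l(11)−g(6): 5 → f
u(20)−f(5): 15 → p
u(20)−v(21): -1≡25 → z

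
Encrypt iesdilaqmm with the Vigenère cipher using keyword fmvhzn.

Repeat the key across the message: fmvhznfmvh
i(8)+f(5): 13 → n
e(4)+m(12): 16 → q
s(18)+v(21): 39≡13 → n
d(3)+h(7): 10 → k
i(8)+z(25): 33≡7 → h
l(11)+n(13): 24 → y
a(0)+f(5): 5 → f
q(16)+m(12): 28≡2 → c
m(12)+v(21): 33≡7 → h
m(12)+h(7): 19 → t

nqnkhyfcht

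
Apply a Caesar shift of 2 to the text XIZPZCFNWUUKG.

X(23): 23+2=25 → Z
I(8): 8+2=10 → K
Z(25): 25+2=27≡1 → B
P(15): 15+2=17 → R
Z(25): 25+2=27≡1 → B
C(2): 2+2=4 → E
F(5): 5+2=7 → H
N(13): 13+2=15 → P
W(22): 22+2=24 → Y
U(20): 20+2=22 → W
U(20): 20+2=22 → W
K(10): 10+2=12 → M
G(6): 6+2=8 → I

ZKBRBEHPYWWMI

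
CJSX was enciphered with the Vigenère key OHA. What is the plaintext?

Repeat the key across the ciphertext: OHAO
C(2)−O(14): -12≡14 → O
J(9)−H(7): 2 → C
S(18)−A(0): 18 → S
X(23)−O(14): 9 → J

OCSJ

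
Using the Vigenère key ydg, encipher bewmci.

zhckfo

Repeat the key across the message: ydgydg
b(1)+y(24): 25 → z
e(4)+d(3): 7 → h
w(22)+g(6): 28≡2 → c
m(12)+y(24): 36≡10 → k
c(2)+d(3): 5 → f
i(8)+g(6): 14 → o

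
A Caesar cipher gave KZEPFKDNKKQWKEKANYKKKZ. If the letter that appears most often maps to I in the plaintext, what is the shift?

2

The most frequent ciphertext letter is K (appears 9 times).
K is position 10; I is position 8.
Shift = 2.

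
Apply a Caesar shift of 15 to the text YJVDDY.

Y(24): 24+15=39≡13 → N
J(9): 9+15=24 → Y
V(21): 21+15=36≡10 → K
D(3): 3+15=18 → S
D(3): 3+15=18 → S
Y(24): 24+15=39≡13 → N

NYKSSN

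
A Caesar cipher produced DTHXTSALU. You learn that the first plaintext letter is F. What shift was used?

From the crib: D(3)−F(5)=-2≡24, so the shift is 24.

24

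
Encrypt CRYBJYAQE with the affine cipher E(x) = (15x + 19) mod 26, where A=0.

C(2): 15·2+19=49≡23 → X
R(17): 15·17+19=274≡14 → O
Y(24): 15·24+19=379≡15 → P
B(1): 15·1+19=34≡8 → I
J(9): 15·9+19=154≡24 → Y
Y(24): 15·24+19=379≡15 → P
A(0): 15·0+19=19 → T
Q(16): 15·16+19=259≡25 → Z
E(4): 15·4+19=79≡1 → B

XOPIYPTZB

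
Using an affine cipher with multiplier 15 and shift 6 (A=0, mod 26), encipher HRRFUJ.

H(7): 15·7+6=111≡7 → H
R(17): 15·17+6=261≡1 → B
R(17): 15·17+6=261≡1 → B
F(5): 15·5+6=81≡3 → D
U(20): 15·20+6=306≡20 → U
J(9): 15·9+6=141≡11 → L

HBBDUL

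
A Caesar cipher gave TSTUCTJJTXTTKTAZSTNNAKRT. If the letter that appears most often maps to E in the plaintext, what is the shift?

15

The most frequent ciphertext letter is T (appears 9 times).
T is position 19; E is position 4.
Shift = 15.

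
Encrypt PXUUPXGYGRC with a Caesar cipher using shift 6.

P(15): 15+6=21 → V
X(23): 23+6=29≡3 → D
U(20): 20+6=26≡0 → A
U(20): 20+6=26≡0 → A
P(15): 15+6=21 → V
X(23): 23+6=29≡3 → D
G(6): 6+6=12 → M
Y(24): 24+6=30≡4 → E
G(6): 6+6=12 → M
R(17): 17+6=23 → X
C(2): 2+6=8 → I

VDAAVDMEMXI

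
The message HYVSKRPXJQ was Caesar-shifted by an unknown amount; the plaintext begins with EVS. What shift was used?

3

From the crib: H(7)−E(4)=3, so the shift is 3.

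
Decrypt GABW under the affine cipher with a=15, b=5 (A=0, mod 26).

The inverse of 15 mod 26 is 7, since 15·7=105≡1. Apply D(y)=7·(y−5) mod 26:
G(6): 7·(6−5)=7 → H
A(0): 7·(0−5)=-35≡17 → R
B(1): 7·(1−5)=-28≡24 → Y
W(22): 7·(22−5)=119≡15 → P

HRYP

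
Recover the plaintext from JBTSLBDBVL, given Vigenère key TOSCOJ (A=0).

Repeat the key across the ciphertext: TOSCOJTOSC
J(9)−T(19): -10≡16 → Q
B(1)−O(14): -13≡13 → N
T(19)−S(18): 1 → B
S(18)−C(2): 16 → Q
L(11)−O(14): -3≡23 → X
B(1)−J(9): -8≡18 → S
D(3)−T(19): -16≡10 → K
B(1)−O(14): -13≡13 → N
V(21)−S(18): 3 → D
L(11)−C(2): 9 → J

QNBQXSKNDJ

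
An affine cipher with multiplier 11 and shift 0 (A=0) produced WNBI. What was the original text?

CNTW

The inverse of 11 mod 26 is 19, since 11·19=209≡1. Apply D(y)=19·(y−0) mod 26:
W(22): 19·(22−0)=418≡2 → C
N(13): 19·(13−0)=247≡13 → N
B(1): 19·(1−0)=19 → T
I(8): 19·(8−0)=152≡22 → W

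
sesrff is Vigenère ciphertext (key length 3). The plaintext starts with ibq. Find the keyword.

Subtract each crib letter from the matching ciphertext letter (mod 26):
s(18)−i(8)=10 → k
e(4)−b(1)=3 → d
s(18)−q(16)=2 → c

kdc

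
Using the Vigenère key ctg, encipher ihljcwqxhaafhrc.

karlvcsqnctljki

Repeat the key across the message: ctgctgctgctgctg
i(8)+c(2): 10 → k
h(7)+t(19): 26≡0 → a
l(11)+g(6): 17 → r
j(9)+c(2): 11 → l
c(2)+t(19): 21 → v
w(22)+g(6): 28≡2 → c
q(16)+c(2): 18 → s
x(23)+t(19): 42≡16 → q
h(7)+g(6): 13 → n
a(0)+c(2): 2 → c
a(0)+t(19): 19 → t
f(5)+g(6): 11 → l
h(7)+c(2): 9 → j
r(17)+t(19): 36≡10 → k
c(2)+g(6): 8 → i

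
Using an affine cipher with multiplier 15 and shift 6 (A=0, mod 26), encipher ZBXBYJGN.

Z(25): 15·25+6=381≡17 → R
B(1): 15·1+6=21 → V
X(23): 15·23+6=351≡13 → N
B(1): 15·1+6=21 → V
Y(24): 15·24+6=366≡2 → C
J(9): 15·9+6=141≡11 → L
G(6): 15·6+6=96≡18 → S
N(13): 15·13+6=201≡19 → T

RVNVCLST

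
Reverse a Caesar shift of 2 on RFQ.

R(17): 17−2=15 → P
F(5): 5−2=3 → D
Q(16): 16−2=14 → O

PDO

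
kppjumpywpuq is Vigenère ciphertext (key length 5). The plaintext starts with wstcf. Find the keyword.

Subtract each crib letter from the matching ciphertext letter (mod 26):
k(10)−w(22)=-12≡14 → o
p(15)−s(18)=-3≡23 → x
p(15)−t(19)=-4≡22 → w
j(9)−c(2)=7 → h
u(20)−f(5)=15 → p

oxwhp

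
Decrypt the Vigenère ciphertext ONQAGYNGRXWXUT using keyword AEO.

Repeat the key across the ciphertext: AEOAEOAEOAEOAE
O(14)−A(0): 14 → O
N(13)−E(4): 9 → J
Q(16)−O(14): 2 → C
A(0)−A(0): 0 → A
G(6)−E(4): 2 → C
Y(24)−O(14): 10 → K
N(13)−A(0): 13 → N
G(6)−E(4): 2 → C
R(17)−O(14): 3 → D
X(23)−A(0): 23 → X
W(22)−E(4): 18 → S
X(23)−O(14): 9 → J
U(20)−A(0): 20 → U
T(19)−E(4): 15 → P

OJCACKNCDXSJUP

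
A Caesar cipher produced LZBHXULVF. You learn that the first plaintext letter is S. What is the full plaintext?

From the crib: L(11)−S(18)=-7≡19, so the shift is 19.
Subtract 19 from each ciphertext letter:
L(11): 11−19=-8≡18 → S
Z(25): 25−19=6 → G
B(1): 1−19=-18≡8 → I
H(7): 7−19=-12≡14 → O
X(23): 23−19=4 → E
U(20): 20−19=1 → B
L(11): 11−19=-8≡18 → S
V(21): 21−19=2 → C
F(5): 5−19=-14≡12 → M

SGIOEBSCM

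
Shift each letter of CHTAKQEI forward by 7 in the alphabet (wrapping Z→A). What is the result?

JOAHRXLP

C(2): 2+7=9 → J
H(7): 7+7=14 → O
T(19): 19+7=26≡0 → A
A(0): 0+7=7 → H
K(10): 10+7=17 → R
Q(16): 16+7=23 → X
E(4): 4+7=11 → L
I(8): 8+7=15 → P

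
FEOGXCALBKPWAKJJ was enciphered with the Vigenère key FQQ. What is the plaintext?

Repeat the key across the ciphertext: FQQFQQFQQFQQFQQF
F(5)−F(5): 0 → A
E(4)−Q(16): -12≡14 → O
O(14)−Q(16): -2≡24 → Y
G(6)−F(5): 1 → B
X(23)−Q(16): 7 → H
C(2)−Q(16): -14≡12 → M
A(0)−F(5): -5≡21 → V
L(11)−Q(16): -5≡21 → V
B(1)−Q(16): -15≡11 → L
K(10)−F(5): 5 → F
P(15)−Q(16): -1≡25 → Z
W(22)−Q(16): 6 → G
A(0)−F(5): -5≡21 → V
K(10)−Q(16): -6≡20 → U
J(9)−Q(16): -7≡19 → T
J(9)−F(5): 4 → E

AOYBHMVVLFZGVUTE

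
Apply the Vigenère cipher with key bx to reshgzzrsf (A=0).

sbtehwaotc

Repeat the key across the message: bxbxbxbxbx
r(17)+b(1): 18 → s
e(4)+x(23): 27≡1 → b
s(18)+b(1): 19 → t
h(7)+x(23): 30≡4 → e
g(6)+b(1): 7 → h
z(25)+x(23): 48≡22 → w
z(25)+b(1): 26≡0 → a
r(17)+x(23): 40≡14 → o
s(18)+b(1): 19 → t
f(5)+x(23): 28≡2 → c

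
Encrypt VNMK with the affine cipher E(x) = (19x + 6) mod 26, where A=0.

V(21): 19·21+6=405≡15 → P
N(13): 19·13+6=253≡19 → T
M(12): 19·12+6=234≡0 → A
K(10): 19·10+6=196≡14 → O

PTAO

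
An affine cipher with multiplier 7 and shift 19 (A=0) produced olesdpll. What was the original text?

The inverse of 7 mod 26 is 15, since 7·15=105≡1. Apply D(y)=15·(y−19) mod 26:
o(14): 15·(14−19)=-75≡3 → d
l(11): 15·(11−19)=-120≡10 → k
e(4): 15·(4−19)=-225≡9 → j
s(18): 15·(18−19)=-15≡11 → l
d(3): 15·(3−19)=-240≡20 → u
p(15): 15·(15−19)=-60≡18 → s
l(11): 15·(11−19)=-120≡10 → k
l(11): 15·(11−19)=-120≡10 → k

dkjluskk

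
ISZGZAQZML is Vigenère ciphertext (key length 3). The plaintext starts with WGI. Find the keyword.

Subtract each crib letter from the matching ciphertext letter (mod 26):
I(8)−W(22)=-14≡12 → M
S(18)−G(6)=12 → M
Z(25)−I(8)=17 → R

MMR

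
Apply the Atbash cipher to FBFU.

UYUF

F(5) → U(20)
B(1) → Y(24)
F(5) → U(20)
U(20) → F(5)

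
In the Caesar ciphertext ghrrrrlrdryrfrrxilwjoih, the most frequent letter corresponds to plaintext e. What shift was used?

The most frequent ciphertext letter is r (appears 9 times).
r is position 17; e is position 4.
Shift = 13.

13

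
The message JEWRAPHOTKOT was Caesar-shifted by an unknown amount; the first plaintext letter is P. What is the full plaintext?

PKCXGVNUZQUZ

From the crib: J(9)−P(15)=-6≡20, so the shift is 20.
Subtract 20 from each ciphertext letter:
J(9): 9−20=-11≡15 → P
E(4): 4−20=-16≡10 → K
W(22): 22−20=2 → C
R(17): 17−20=-3≡23 → X
A(0): 0−20=-20≡6 → G
P(15): 15−20=-5≡21 → V
H(7): 7−20=-13≡13 → N
O(14): 14−20=-6≡20 → U
T(19): 19−20=-1≡25 → Z
K(10): 10−20=-10≡16 → Q
O(14): 14−20=-6≡20 → U
T(19): 19−20=-1≡25 → Z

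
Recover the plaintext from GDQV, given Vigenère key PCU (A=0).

Repeat the key across the ciphertext: PCUP
G(6)−P(15): -9≡17 → R
D(3)−C(2): 1 → B
Q(16)−U(20): -4≡22 → W
V(21)−P(15): 6 → G

RBWG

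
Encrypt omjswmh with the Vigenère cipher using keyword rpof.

fbxxnbv

Repeat the key across the message: rpofrpo
o(14)+r(17): 31≡5 → f
m(12)+p(15): 27≡1 → b
j(9)+o(14): 23 → x
s(18)+f(5): 23 → x
w(22)+r(17): 39≡13 → n
m(12)+p(15): 27≡1 → b
h(7)+o(14): 21 → v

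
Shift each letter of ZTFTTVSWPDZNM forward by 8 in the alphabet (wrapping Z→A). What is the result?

Z(25): 25+8=33≡7 → H
T(19): 19+8=27≡1 → B
F(5): 5+8=13 → N
T(19): 19+8=27≡1 → B
T(19): 19+8=27≡1 → B
V(21): 21+8=29≡3 → D
S(18): 18+8=26≡0 → A
W(22): 22+8=30≡4 → E
P(15): 15+8=23 → X
D(3): 3+8=11 → L
Z(25): 25+8=33≡7 → H
N(13): 13+8=21 → V
M(12): 12+8=20 → U

HBNBBDAEXLHVU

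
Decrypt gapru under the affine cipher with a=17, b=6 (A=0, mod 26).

asztk

The inverse of 17 mod 26 is 23, since 17·23=391≡1. Apply D(y)=23·(y−6) mod 26:
g(6): 23·(6−6)=0 → a
a(0): 23·(0−6)=-138≡18 → s
p(15): 23·(15−6)=207≡25 → z
r(17): 23·(17−6)=253≡19 → t
u(20): 23·(20−6)=322≡10 → k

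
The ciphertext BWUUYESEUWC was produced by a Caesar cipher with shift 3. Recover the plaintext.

B(1): 1−3=-2≡24 → Y
W(22): 22−3=19 → T
U(20): 20−3=17 → R
U(20): 20−3=17 → R
Y(24): 24−3=21 → V
E(4): 4−3=1 → B
S(18): 18−3=15 → P
E(4): 4−3=1 → B
U(20): 20−3=17 → R
W(22): 22−3=19 → T
C(2): 2−3=-1≡25 → Z

YTRRVBPBRTZ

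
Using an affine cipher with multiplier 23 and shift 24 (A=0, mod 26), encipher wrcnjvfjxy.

kzslxnjxhe

w(22): 23·22+24=530≡10 → k
r(17): 23·17+24=415≡25 → z
c(2): 23·2+24=70≡18 → s
n(13): 23·13+24=323≡11 → l
j(9): 23·9+24=231≡23 → x
v(21): 23·21+24=507≡13 → n
f(5): 23·5+24=139≡9 → j
j(9): 23·9+24=231≡23 → x
x(23): 23·23+24=553≡7 → h
y(24): 23·24+24=576≡4 → e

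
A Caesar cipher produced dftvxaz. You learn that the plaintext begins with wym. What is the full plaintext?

From the crib: d(3)−w(22)=-19≡7, so the shift is 7.
Subtract 7 from each ciphertext letter:
d(3): 3−7=-4≡22 → w
f(5): 5−7=-2≡24 → y
t(19): 19−7=12 → m
v(21): 21−7=14 → o
x(23): 23−7=16 → q
a(0): 0−7=-7≡19 → t
z(25): 25−7=18 → s

wymoqts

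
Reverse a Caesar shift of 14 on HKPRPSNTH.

TWBDBEZFT

H(7): 7−14=-7≡19 → T
K(10): 10−14=-4≡22 → W
P(15): 15−14=1 → B
R(17): 17−14=3 → D
P(15): 15−14=1 → B
S(18): 18−14=4 → E
N(13): 13−14=-1≡25 → Z
T(19): 19−14=5 → F
H(7): 7−14=-7≡19 → T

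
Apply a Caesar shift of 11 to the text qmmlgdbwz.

bxxwromhk

q(16): 16+11=27≡1 → b
m(12): 12+11=23 → x
m(12): 12+11=23 → x
l(11): 11+11=22 → w
g(6): 6+11=17 → r
d(3): 3+11=14 → o
b(1): 1+11=12 → m
w(22): 22+11=33≡7 → h
z(25): 25+11=36≡10 → k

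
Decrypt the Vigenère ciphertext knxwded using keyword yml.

Repeat the key across the ciphertext: ymlymly
k(10)−y(24): -14≡12 → m
n(13)−m(12): 1 → b
x(23)−l(11): 12 → m
w(22)−y(24): -2≡24 → y
d(3)−m(12): -9≡17 → r
e(4)−l(11): -7≡19 → t
d(3)−y(24): -21≡5 → f

mbmyrtf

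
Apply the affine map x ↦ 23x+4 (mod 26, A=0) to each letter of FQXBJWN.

F(5): 23·5+4=119≡15 → P
Q(16): 23·16+4=372≡8 → I
X(23): 23·23+4=533≡13 → N
B(1): 23·1+4=27≡1 → B
J(9): 23·9+4=211≡3 → D
W(22): 23·22+4=510≡16 → Q
N(13): 23·13+4=303≡17 → R

PINBDQR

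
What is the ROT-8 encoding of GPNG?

OXVO

G(6): 6+8=14 → O
P(15): 15+8=23 → X
N(13): 13+8=21 → V
G(6): 6+8=14 → O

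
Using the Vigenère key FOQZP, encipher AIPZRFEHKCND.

FWFYGKSXJRSR

Repeat the key across the message: FOQZPFOQZPFO
A(0)+F(5): 5 → F
I(8)+O(14): 22 → W
P(15)+Q(16): 31≡5 → F
Z(25)+Z(25): 50≡24 → Y
R(17)+P(15): 32≡6 → G
F(5)+F(5): 10 → K
E(4)+O(14): 18 → S
H(7)+Q(16): 23 → X
K(10)+Z(25): 35≡9 → J
C(2)+P(15): 17 → R
N(13)+F(5): 18 → S
D(3)+O(14): 17 → R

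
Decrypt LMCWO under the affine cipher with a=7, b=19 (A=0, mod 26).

KZFTD

The inverse of 7 mod 26 is 15, since 7·15=105≡1. Apply D(y)=15·(y−19) mod 26:
L(11): 15·(11−19)=-120≡10 → K
M(12): 15·(12−19)=-105≡25 → Z
C(2): 15·(2−19)=-255≡5 → F
W(22): 15·(22−19)=45≡19 → T
O(14): 15·(14−19)=-75≡3 → D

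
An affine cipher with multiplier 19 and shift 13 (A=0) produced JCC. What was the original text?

The inverse of 19 mod 26 is 11, since 19·11=209≡1. Apply D(y)=11·(y−13) mod 26:
J(9): 11·(9−13)=-44≡8 → I
C(2): 11·(2−13)=-121≡9 → J
C(2): 11·(2−13)=-121≡9 → J

IJJ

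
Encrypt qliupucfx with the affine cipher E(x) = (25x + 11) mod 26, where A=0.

q(16): 25·16+11=411≡21 → v
l(11): 25·11+11=286≡0 → a
i(8): 25·8+11=211≡3 → d
u(20): 25·20+11=511≡17 → r
p(15): 25·15+11=386≡22 → w
u(20): 25·20+11=511≡17 → r
c(2): 25·2+11=61≡9 → j
f(5): 25·5+11=136≡6 → g
x(23): 25·23+11=586≡14 → o

vadrwrjgo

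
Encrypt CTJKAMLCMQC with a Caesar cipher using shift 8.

KBRSIUTKUYK

C(2): 2+8=10 → K
T(19): 19+8=27≡1 → B
J(9): 9+8=17 → R
K(10): 10+8=18 → S
A(0): 0+8=8 → I
M(12): 12+8=20 → U
L(11): 11+8=19 → T
C(2): 2+8=10 → K
M(12): 12+8=20 → U
Q(16): 16+8=24 → Y
C(2): 2+8=10 → K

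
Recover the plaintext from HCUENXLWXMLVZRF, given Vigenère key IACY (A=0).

Repeat the key across the ciphertext: IACYIACYIACYIAC
H(7)−I(8): -1≡25 → Z
C(2)−A(0): 2 → C
U(20)−C(2): 18 → S
E(4)−Y(24): -20≡6 → G
N(13)−I(8): 5 → F
X(23)−A(0): 23 → X
L(11)−C(2): 9 → J
W(22)−Y(24): -2≡24 → Y
X(23)−I(8): 15 → P
M(12)−A(0): 12 → M
L(11)−C(2): 9 → J
V(21)−Y(24): -3≡23 → X
Z(25)−I(8): 17 → R
R(17)−A(0): 17 → R
F(5)−C(2): 3 → D

ZCSGFXJYPMJXRRD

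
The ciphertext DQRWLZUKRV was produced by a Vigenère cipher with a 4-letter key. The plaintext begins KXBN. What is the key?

TTQJ

Subtract each crib letter from the matching ciphertext letter (mod 26):
D(3)−K(10)=-7≡19 → T
Q(16)−X(23)=-7≡19 → T
R(17)−B(1)=16 → Q
W(22)−N(13)=9 → J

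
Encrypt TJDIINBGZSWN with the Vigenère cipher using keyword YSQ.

RBTGADZYPQOD

Repeat the key across the message: YSQYSQYSQYSQ
T(19)+Y(24): 43≡17 → R
J(9)+S(18): 27≡1 → B
D(3)+Q(16): 19 → T
I(8)+Y(24): 32≡6 → G
I(8)+S(18): 26≡0 → A
N(13)+Q(16): 29≡3 → D
B(1)+Y(24): 25 → Z
G(6)+S(18): 24 → Y
Z(25)+Q(16): 41≡15 → P
S(18)+Y(24): 42≡16 → Q
W(22)+S(18): 40≡14 → O
N(13)+Q(16): 29≡3 → D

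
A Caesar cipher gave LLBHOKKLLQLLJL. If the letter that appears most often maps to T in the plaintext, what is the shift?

18

The most frequent ciphertext letter is L (appears 7 times).
L is position 11; T is position 19.
Shift = -8≡18.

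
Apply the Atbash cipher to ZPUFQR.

AKFUJI

Z(25) → A(0)
P(15) → K(10)
U(20) → F(5)
F(5) → U(20)
Q(16) → J(9)
R(17) → I(8)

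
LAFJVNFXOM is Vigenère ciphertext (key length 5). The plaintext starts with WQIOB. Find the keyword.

PKXVU

Subtract each crib letter from the matching ciphertext letter (mod 26):
L(11)−W(22)=-11≡15 → P
A(0)−Q(16)=-16≡10 → K
F(5)−I(8)=-3≡23 → X
J(9)−O(14)=-5≡21 → V
V(21)−B(1)=20 → U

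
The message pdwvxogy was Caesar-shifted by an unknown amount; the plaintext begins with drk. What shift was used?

From the crib: p(15)−d(3)=12, so the shift is 12.

12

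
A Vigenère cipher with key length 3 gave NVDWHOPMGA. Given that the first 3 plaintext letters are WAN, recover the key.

Subtract each crib letter from the matching ciphertext letter (mod 26):
N(13)−W(22)=-9≡17 → R
V(21)−A(0)=21 → V
D(3)−N(13)=-10≡16 → Q

RVQ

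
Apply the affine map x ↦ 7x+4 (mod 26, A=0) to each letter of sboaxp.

alyejf

s(18): 7·18+4=130≡0 → a
b(1): 7·1+4=11 → l
o(14): 7·14+4=102≡24 → y
a(0): 7·0+4=4 → e
x(23): 7·23+4=165≡9 → j
p(15): 7·15+4=109≡5 → f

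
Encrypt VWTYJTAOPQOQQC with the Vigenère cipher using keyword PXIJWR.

Repeat the key across the message: PXIJWRPXIJWRPX
V(21)+P(15): 36≡10 → K
W(22)+X(23): 45≡19 → T
T(19)+I(8): 27≡1 → B
Y(24)+J(9): 33≡7 → H
J(9)+W(22): 31≡5 → F
T(19)+R(17): 36≡10 → K
A(0)+P(15): 15 → P
O(14)+X(23): 37≡11 → L
P(15)+I(8): 23 → X
Q(16)+J(9): 25 → Z
O(14)+W(22): 36≡10 → K
Q(16)+R(17): 33≡7 → H
Q(16)+P(15): 31≡5 → F
C(2)+X(23): 25 → Z

KTBHFKPLXZKHFZ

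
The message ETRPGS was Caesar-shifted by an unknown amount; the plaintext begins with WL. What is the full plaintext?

From the crib: E(4)−W(22)=-18≡8, so the shift is 8.
Subtract 8 from each ciphertext letter:
E(4): 4−8=-4≡22 → W
T(19): 19−8=11 → L
R(17): 17−8=9 → J
P(15): 15−8=7 → H
G(6): 6−8=-2≡24 → Y
S(18): 18−8=10 → K

WLJHYK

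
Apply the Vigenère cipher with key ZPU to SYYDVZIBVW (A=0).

Repeat the key across the message: ZPUZPUZPUZ
S(18)+Z(25): 43≡17 → R
Y(24)+P(15): 39≡13 → N
Y(24)+U(20): 44≡18 → S
D(3)+Z(25): 28≡2 → C
V(21)+P(15): 36≡10 → K
Z(25)+U(20): 45≡19 → T
I(8)+Z(25): 33≡7 → H
B(1)+P(15): 16 → Q
V(21)+U(20): 41≡15 → P
W(22)+Z(25): 47≡21 → V

RNSCKTHQPV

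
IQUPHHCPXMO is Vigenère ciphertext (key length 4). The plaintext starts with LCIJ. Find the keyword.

Subtract each crib letter from the matching ciphertext letter (mod 26):
I(8)−L(11)=-3≡23 → X
Q(16)−C(2)=14 → O
U(20)−I(8)=12 → M
P(15)−J(9)=6 → G

XOMG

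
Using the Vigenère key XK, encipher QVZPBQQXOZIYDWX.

NFWZYANHLJFIAGU

Repeat the key across the message: XKXKXKXKXKXKXKX
Q(16)+X(23): 39≡13 → N
V(21)+K(10): 31≡5 → F
Z(25)+X(23): 48≡22 → W
P(15)+K(10): 25 → Z
B(1)+X(23): 24 → Y
Q(16)+K(10): 26≡0 → A
Q(16)+X(23): 39≡13 → N
X(23)+K(10): 33≡7 → H
O(14)+X(23): 37≡11 → L
Z(25)+K(10): 35≡9 → J
I(8)+X(23): 31≡5 → F
Y(24)+K(10): 34≡8 → I
D(3)+X(23): 26≡0 → A
W(22)+K(10): 32≡6 → G
X(23)+X(23): 46≡20 → U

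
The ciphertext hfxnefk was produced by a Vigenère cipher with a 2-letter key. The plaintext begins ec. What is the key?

dd

Subtract each crib letter from the matching ciphertext letter (mod 26):
h(7)−e(4)=3 → d
f(5)−c(2)=3 → d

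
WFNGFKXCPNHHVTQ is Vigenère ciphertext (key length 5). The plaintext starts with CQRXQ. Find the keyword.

UPWJP

Subtract each crib letter from the matching ciphertext letter (mod 26):
W(22)−C(2)=20 → U
F(5)−Q(16)=-11≡15 → P
N(13)−R(17)=-4≡22 → W
G(6)−X(23)=-17≡9 → J
F(5)−Q(16)=-11≡15 → P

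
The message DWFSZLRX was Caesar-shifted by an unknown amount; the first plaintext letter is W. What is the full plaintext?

WPYLSEKQ

From the crib: D(3)−W(22)=-19≡7, so the shift is 7.
Subtract 7 from each ciphertext letter:
D(3): 3−7=-4≡22 → W
W(22): 22−7=15 → P
F(5): 5−7=-2≡24 → Y
S(18): 18−7=11 → L
Z(25): 25−7=18 → S
L(11): 11−7=4 → E
R(17): 17−7=10 → K
X(23): 23−7=16 → Q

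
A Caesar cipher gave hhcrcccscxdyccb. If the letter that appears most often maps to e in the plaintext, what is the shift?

The most frequent ciphertext letter is c (appears 7 times).
c is position 2; e is position 4.
Shift = -2≡24.

24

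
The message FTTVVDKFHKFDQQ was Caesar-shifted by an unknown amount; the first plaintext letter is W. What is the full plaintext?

WKKMMUBWYBWUHH

From the crib: F(5)−W(22)=-17≡9, so the shift is 9.
Subtract 9 from each ciphertext letter:
F(5): 5−9=-4≡22 → W
T(19): 19−9=10 → K
T(19): 19−9=10 → K
V(21): 21−9=12 → M
V(21): 21−9=12 → M
D(3): 3−9=-6≡20 → U
K(10): 10−9=1 → B
F(5): 5−9=-4≡22 → W
H(7): 7−9=-2≡24 → Y
K(10): 10−9=1 → B
F(5): 5−9=-4≡22 → W
D(3): 3−9=-6≡20 → U
Q(16): 16−9=7 → H
Q(16): 16−9=7 → H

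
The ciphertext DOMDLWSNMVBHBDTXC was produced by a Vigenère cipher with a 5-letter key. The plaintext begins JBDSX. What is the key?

Subtract each crib letter from the matching ciphertext letter (mod 26):
D(3)−J(9)=-6≡20 → U
O(14)−B(1)=13 → N
M(12)−D(3)=9 → J
D(3)−S(18)=-15≡11 → L
L(11)−X(23)=-12≡14 → O

UNJLO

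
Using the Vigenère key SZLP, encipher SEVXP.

Repeat the key across the message: SZLPS
S(18)+S(18): 36≡10 → K
E(4)+Z(25): 29≡3 → D
V(21)+L(11): 32≡6 → G
X(23)+P(15): 38≡12 → M
P(15)+S(18): 33≡7 → H

KDGMH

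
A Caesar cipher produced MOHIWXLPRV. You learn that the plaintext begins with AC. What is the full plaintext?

ACVWKLZDFJ

From the crib: M(12)−A(0)=12, so the shift is 12.
Subtract 12 from each ciphertext letter:
M(12): 12−12=0 → A
O(14): 14−12=2 → C
H(7): 7−12=-5≡21 → V
I(8): 8−12=-4≡22 → W
W(22): 22−12=10 → K
X(23): 23−12=11 → L
L(11): 11−12=-1≡25 → Z
P(15): 15−12=3 → D
R(17): 17−12=5 → F
V(21): 21−12=9 → J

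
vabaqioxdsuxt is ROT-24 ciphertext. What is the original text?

v(21): 21−24=-3≡23 → x
a(0): 0−24=-24≡2 → c
b(1): 1−24=-23≡3 → d
a(0): 0−24=-24≡2 → c
q(16): 16−24=-8≡18 → s
i(8): 8−24=-16≡10 → k
o(14): 14−24=-10≡16 → q
x(23): 23−24=-1≡25 → z
d(3): 3−24=-21≡5 → f
s(18): 18−24=-6≡20 → u
u(20): 20−24=-4≡22 → w
x(23): 23−24=-1≡25 → z
t(19): 19−24=-5≡21 → v

xcdcskqzfuwzv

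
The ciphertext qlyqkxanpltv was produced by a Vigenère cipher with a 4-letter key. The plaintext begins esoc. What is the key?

mtko

Subtract each crib letter from the matching ciphertext letter (mod 26):
q(16)−e(4)=12 → m
l(11)−s(18)=-7≡19 → t
y(24)−o(14)=10 → k
q(16)−c(2)=14 → o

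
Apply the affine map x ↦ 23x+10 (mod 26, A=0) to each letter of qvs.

ozi

q(16): 23·16+10=378≡14 → o
v(21): 23·21+10=493≡25 → z
s(18): 23·18+10=424≡8 → i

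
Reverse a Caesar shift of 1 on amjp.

a(0): 0−1=-1≡25 → z
m(12): 12−1=11 → l
j(9): 9−1=8 → i
p(15): 15−1=14 → o

zlio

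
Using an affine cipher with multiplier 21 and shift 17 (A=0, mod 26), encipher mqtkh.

m(12): 21·12+17=269≡9 → j
q(16): 21·16+17=353≡15 → p
t(19): 21·19+17=416≡0 → a
k(10): 21·10+17=227≡19 → t
h(7): 21·7+17=164≡8 → i

jpati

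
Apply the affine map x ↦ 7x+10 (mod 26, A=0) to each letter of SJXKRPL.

GVPCZLJ

S(18): 7·18+10=136≡6 → G
J(9): 7·9+10=73≡21 → V
X(23): 7·23+10=171≡15 → P
K(10): 7·10+10=80≡2 → C
R(17): 7·17+10=129≡25 → Z
P(15): 7·15+10=115≡11 → L
L(11): 7·11+10=87≡9 → J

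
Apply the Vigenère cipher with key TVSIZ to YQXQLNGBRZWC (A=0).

RLPYKGBTZYPX

Repeat the key across the message: TVSIZTVSIZTV
Y(24)+T(19): 43≡17 → R
Q(16)+V(21): 37≡11 → L
X(23)+S(18): 41≡15 → P
Q(16)+I(8): 24 → Y
L(11)+Z(25): 36≡10 → K
N(13)+T(19): 32≡6 → G
G(6)+V(21): 27≡1 → B
B(1)+S(18): 19 → T
R(17)+I(8): 25 → Z
Z(25)+Z(25): 50≡24 → Y
W(22)+T(19): 41≡15 → P
C(2)+V(21): 23 → X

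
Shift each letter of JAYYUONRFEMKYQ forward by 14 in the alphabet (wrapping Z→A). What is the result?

XOMMICBFTSAYME

J(9): 9+14=23 → X
A(0): 0+14=14 → O
Y(24): 24+14=38≡12 → M
Y(24): 24+14=38≡12 → M
U(20): 20+14=34≡8 → I
O(14): 14+14=28≡2 → C
N(13): 13+14=27≡1 → B
R(17): 17+14=31≡5 → F
F(5): 5+14=19 → T
E(4): 4+14=18 → S
M(12): 12+14=26≡0 → A
K(10): 10+14=24 → Y
Y(24): 24+14=38≡12 → M
Q(16): 16+14=30≡4 → E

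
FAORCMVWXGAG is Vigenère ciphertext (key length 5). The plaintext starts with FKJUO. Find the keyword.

Subtract each crib letter from the matching ciphertext letter (mod 26):
F(5)−F(5)=0 → A
A(0)−K(10)=-10≡16 → Q
O(14)−J(9)=5 → F
R(17)−U(20)=-3≡23 → X
C(2)−O(14)=-12≡14 → O

AQFXO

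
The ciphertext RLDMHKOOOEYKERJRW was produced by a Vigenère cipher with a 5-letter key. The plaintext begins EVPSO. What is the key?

NQOUT

Subtract each crib letter from the matching ciphertext letter (mod 26):
R(17)−E(4)=13 → N
L(11)−V(21)=-10≡16 → Q
D(3)−P(15)=-12≡14 → O
M(12)−S(18)=-6≡20 → U
H(7)−O(14)=-7≡19 → T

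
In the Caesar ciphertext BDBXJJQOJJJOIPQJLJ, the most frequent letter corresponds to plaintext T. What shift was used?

16

The most frequent ciphertext letter is J (appears 7 times).
J is position 9; T is position 19.
Shift = -10≡16.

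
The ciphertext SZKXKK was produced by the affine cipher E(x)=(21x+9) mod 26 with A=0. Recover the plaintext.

TCFSFF

The inverse of 21 mod 26 is 5, since 21·5=105≡1. Apply D(y)=5·(y−9) mod 26:
S(18): 5·(18−9)=45≡19 → T
Z(25): 5·(25−9)=80≡2 → C
K(10): 5·(10−9)=5 → F
X(23): 5·(23−9)=70≡18 → S
K(10): 5·(10−9)=5 → F
K(10): 5·(10−9)=5 → F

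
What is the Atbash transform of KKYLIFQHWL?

K(10) → P(15)
K(10) → P(15)
Y(24) → B(1)
L(11) → O(14)
I(8) → R(17)
F(5) → U(20)
Q(16) → J(9)
H(7) → S(18)
W(22) → D(3)
L(11) → O(14)

PPBORUJSDO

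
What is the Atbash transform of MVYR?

NEBI

M(12) → N(13)
V(21) → E(4)
Y(24) → B(1)
R(17) → I(8)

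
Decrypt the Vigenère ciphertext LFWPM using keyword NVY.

Repeat the key across the ciphertext: NVYNV
L(11)−N(13): -2≡24 → Y
F(5)−V(21): -16≡10 → K
W(22)−Y(24): -2≡24 → Y
P(15)−N(13): 2 → C
M(12)−V(21): -9≡17 → R

YKYCR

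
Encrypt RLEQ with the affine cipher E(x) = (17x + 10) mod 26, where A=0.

NPAW

R(17): 17·17+10=299≡13 → N
L(11): 17·11+10=197≡15 → P
E(4): 17·4+10=78≡0 → A
Q(16): 17·16+10=282≡22 → W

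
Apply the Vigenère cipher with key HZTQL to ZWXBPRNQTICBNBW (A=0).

GVQRAYMJJTJAGRH

Repeat the key across the message: HZTQLHZTQLHZTQL
Z(25)+H(7): 32≡6 → G
W(22)+Z(25): 47≡21 → V
X(23)+T(19): 42≡16 → Q
B(1)+Q(16): 17 → R
P(15)+L(11): 26≡0 → A
R(17)+H(7): 24 → Y
N(13)+Z(25): 38≡12 → M
Q(16)+T(19): 35≡9 → J
T(19)+Q(16): 35≡9 → J
I(8)+L(11): 19 → T
C(2)+H(7): 9 → J
B(1)+Z(25): 26≡0 → A
N(13)+T(19): 32≡6 → G
B(1)+Q(16): 17 → R
W(22)+L(11): 33≡7 → H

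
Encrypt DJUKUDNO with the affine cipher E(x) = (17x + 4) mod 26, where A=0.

DBGSGDRI

D(3): 17·3+4=55≡3 → D
J(9): 17·9+4=157≡1 → B
U(20): 17·20+4=344≡6 → G
K(10): 17·10+4=174≡18 → S
U(20): 17·20+4=344≡6 → G
D(3): 17·3+4=55≡3 → D
N(13): 17·13+4=225≡17 → R
O(14): 17·14+4=242≡8 → I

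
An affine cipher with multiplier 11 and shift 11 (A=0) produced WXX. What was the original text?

The inverse of 11 mod 26 is 19, since 11·19=209≡1. Apply D(y)=19·(y−11) mod 26:
W(22): 19·(22−11)=209≡1 → B
X(23): 19·(23−11)=228≡20 → U
X(23): 19·(23−11)=228≡20 → U

BUU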